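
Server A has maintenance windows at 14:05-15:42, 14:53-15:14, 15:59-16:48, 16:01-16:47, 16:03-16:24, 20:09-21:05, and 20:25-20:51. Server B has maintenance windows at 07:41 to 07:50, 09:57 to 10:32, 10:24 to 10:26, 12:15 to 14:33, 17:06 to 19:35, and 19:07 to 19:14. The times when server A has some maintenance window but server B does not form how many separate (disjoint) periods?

First set merges to 14:05–15:42, 15:59–16:48, 20:09–21:05.
Second set merges to 07:41–07:50, 09:57–10:32, 12:15–14:33, 17:06–19:35.
A \ B = 14:33–15:42, 15:59–16:48, 20:09–21:05.
That is 3 disjoint pieces.

3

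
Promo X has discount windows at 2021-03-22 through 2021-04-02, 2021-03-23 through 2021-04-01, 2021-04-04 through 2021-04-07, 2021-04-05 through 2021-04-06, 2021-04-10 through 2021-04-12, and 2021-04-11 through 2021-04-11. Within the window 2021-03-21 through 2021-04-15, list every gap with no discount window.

2021-03-21 through 2021-03-21, 2021-04-03 through 2021-04-03, 2021-04-08 through 2021-04-09, 2021-04-13 through 2021-04-15

The merged coverage is 2021-03-22 through 2021-04-02, 2021-04-04 through 2021-04-07, 2021-04-10 through 2021-04-12.
Gaps within 2021-03-21 through 2021-04-15: 2021-03-21 through 2021-03-21, 2021-04-03 through 2021-04-03, 2021-04-08 through 2021-04-09, 2021-04-13 through 2021-04-15.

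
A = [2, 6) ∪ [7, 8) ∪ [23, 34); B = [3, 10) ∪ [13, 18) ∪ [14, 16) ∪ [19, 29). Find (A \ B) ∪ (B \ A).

[2, 3) ∪ [6, 7) ∪ [8, 10) ∪ [13, 18) ∪ [19, 23) ∪ [29, 34)

Merge the second list: [3, 10), [13, 18), [19, 29).
A but not B: [2, 3), [29, 34).
B but not A: [6, 7), [8, 10), [13, 18), [19, 23).
Combining gives A △ B.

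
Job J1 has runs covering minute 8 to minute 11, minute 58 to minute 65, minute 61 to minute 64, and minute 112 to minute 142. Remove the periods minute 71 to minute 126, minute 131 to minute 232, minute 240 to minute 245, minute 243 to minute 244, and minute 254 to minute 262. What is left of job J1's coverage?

Merge the first list: minute 8 to minute 11, minute 58 to minute 65, minute 112 to minute 142.
Merge the second list: minute 71 to minute 126, minute 131 to minute 232, minute 240 to minute 245, minute 254 to minute 262.
minute 8 to minute 11 is untouched.
minute 58 to minute 65 is untouched.
minute 112 to minute 142 with B removed leaves minute 126 to minute 131.

minute 8 to minute 11, minute 58 to minute 65, minute 126 to minute 131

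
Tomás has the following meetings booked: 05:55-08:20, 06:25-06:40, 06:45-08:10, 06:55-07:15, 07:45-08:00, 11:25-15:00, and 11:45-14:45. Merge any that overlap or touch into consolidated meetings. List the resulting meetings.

06:25–06:40 overlaps/touches 05:55–08:20 → extend to 05:55–08:20.
06:45–08:10 overlaps/touches 05:55–08:20 → extend to 05:55–08:20.
06:55–07:15 overlaps/touches 05:55–08:20 → extend to 05:55–08:20.
07:45–08:00 overlaps/touches 05:55–08:20 → extend to 05:55–08:20.
11:25–15:00 is disjoint → start new block.
11:45–14:45 overlaps/touches 11:25–15:00 → extend to 11:25–15:00.

05:55–08:20, 11:25–15:00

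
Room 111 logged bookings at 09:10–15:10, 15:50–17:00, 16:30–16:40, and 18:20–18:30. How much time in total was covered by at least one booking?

7 h 20 min

Merged: 09:10–15:10, 15:50–17:00, 18:20–18:30.
Lengths: 6 h + 1 h 10 min + 10 min = 7 h 20 min.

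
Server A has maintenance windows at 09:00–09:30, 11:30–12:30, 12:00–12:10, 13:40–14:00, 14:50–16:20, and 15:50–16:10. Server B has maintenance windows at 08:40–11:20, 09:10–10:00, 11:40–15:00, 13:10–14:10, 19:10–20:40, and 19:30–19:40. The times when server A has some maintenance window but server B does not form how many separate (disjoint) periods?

Merge the first list: 09:00-09:30, 11:30-12:30, 13:40-14:00, 14:50-16:20.
Merge the second list: 08:40-11:20, 11:40-15:00, 19:10-20:40.
A \ B = 11:30-11:40, 15:00-16:20.
That is 2 disjoint pieces.

2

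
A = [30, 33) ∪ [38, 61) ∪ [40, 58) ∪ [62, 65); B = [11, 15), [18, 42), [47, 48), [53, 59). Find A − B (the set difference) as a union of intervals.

[42, 47) ∪ [48, 53) ∪ [59, 61) ∪ [62, 65)

First set merges to [30, 33), [38, 61), [62, 65).
[30, 33): entirely removed.
[38, 61) \ B = [42, 47), [48, 53), [59, 61).
[62, 65): nothing removed.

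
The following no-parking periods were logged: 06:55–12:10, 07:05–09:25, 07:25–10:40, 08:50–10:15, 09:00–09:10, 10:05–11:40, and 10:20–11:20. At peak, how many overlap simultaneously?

5

Sweep endpoints in order; track running count of active intervals.
Peak of 5 reached at 09:00.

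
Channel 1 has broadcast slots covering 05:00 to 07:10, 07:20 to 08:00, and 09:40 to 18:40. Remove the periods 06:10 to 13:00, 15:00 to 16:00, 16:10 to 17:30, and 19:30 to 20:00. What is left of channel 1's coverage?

05:00–06:10, 13:00–15:00, 16:00–16:10, 17:30–18:40

05:00–07:10 \ B = 05:00–06:10.
07:20–08:00: entirely removed.
09:40–18:40 \ B = 13:00–15:00, 16:00–16:10, 17:30–18:40.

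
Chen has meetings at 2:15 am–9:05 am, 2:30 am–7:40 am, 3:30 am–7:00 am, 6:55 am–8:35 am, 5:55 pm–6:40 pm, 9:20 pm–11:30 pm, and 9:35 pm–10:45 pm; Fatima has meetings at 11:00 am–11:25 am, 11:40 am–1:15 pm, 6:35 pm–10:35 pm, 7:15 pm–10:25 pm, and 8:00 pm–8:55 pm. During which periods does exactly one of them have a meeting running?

Merge the first list: 2:15 am–9:05 am, 5:55 pm–6:40 pm, 9:20 pm–11:30 pm.
Merge the second list: 11:00 am–11:25 am, 11:40 am–1:15 pm, 6:35 pm–10:35 pm.
Only in the first: 2:15 am–9:05 am, 5:55 pm–6:35 pm, 10:35 pm–11:30 pm.
Only in the second: 11:00 am–11:25 am, 11:40 am–1:15 pm, 6:40 pm–9:20 pm.
Together these are the periods covered by exactly one.

2:15 am–9:05 am, 11:00 am–11:25 am, 11:40 am–1:15 pm, 5:55 pm–6:35 pm, 6:40 pm–9:20 pm, 10:35 pm–11:30 pm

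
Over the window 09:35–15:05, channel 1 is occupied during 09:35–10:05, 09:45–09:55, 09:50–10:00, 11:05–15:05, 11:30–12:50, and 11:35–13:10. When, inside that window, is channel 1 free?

Covered (merged): 09:35–10:05, 11:05–15:05.
Complement within 09:35–15:05: 10:05–11:05.

10:05–11:05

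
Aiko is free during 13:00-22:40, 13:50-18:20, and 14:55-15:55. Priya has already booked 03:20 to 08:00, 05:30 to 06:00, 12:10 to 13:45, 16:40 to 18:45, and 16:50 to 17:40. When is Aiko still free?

First set merges to 13:00-22:40.
Second set merges to 03:20-08:00, 12:10-13:45, 16:40-18:45.
13:00-22:40 with B removed leaves 13:45-16:40, 18:45-22:40.

13:45-16:40, 18:45-22:40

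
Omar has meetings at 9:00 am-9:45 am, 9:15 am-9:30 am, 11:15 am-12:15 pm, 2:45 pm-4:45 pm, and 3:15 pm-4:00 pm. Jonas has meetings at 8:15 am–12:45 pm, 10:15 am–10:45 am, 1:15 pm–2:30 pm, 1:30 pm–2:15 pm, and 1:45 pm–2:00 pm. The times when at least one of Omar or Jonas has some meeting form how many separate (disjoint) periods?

A, merged: 9:00 am–9:45 am, 11:15 am–12:15 pm, 2:45 pm–4:45 pm.
B, merged: 8:15 am–12:45 pm, 1:15 pm–2:30 pm.
A ∪ B = 8:15 am–12:45 pm, 1:15 pm–2:30 pm, 2:45 pm–4:45 pm.
That is 3 disjoint pieces.

3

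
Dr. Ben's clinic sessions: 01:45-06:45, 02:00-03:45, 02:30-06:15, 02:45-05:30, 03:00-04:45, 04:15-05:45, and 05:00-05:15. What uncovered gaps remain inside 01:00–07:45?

The merged coverage is 01:45–06:45.
Gaps within 01:00–07:45: 01:00–01:45, 06:45–07:45.

01:00–01:45, 06:45–07:45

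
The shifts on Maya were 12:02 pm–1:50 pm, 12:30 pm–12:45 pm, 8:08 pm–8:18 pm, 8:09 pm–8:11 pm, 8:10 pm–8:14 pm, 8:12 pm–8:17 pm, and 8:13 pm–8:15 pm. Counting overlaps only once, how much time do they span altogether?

1 h 58 min

Merged: 12:02 pm-1:50 pm, 8:08 pm-8:18 pm.
Lengths: 1 h 48 min + 10 min = 1 h 58 min.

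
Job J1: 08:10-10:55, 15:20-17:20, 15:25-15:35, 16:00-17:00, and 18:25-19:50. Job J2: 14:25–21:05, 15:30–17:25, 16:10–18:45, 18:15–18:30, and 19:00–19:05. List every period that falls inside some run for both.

15:20–17:20, 18:25–19:50

Merge the first list: 08:10–10:55, 15:20–17:20, 18:25–19:50.
Merge the second list: 14:25–21:05.
08:10–10:55: no overlap with the second set.
15:20–17:20 meets the second set on 15:20–17:20.
18:25–19:50 meets the second set on 18:25–19:50.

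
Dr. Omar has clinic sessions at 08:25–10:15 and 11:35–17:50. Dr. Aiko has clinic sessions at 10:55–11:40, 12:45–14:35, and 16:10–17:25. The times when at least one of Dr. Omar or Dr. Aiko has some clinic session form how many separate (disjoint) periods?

2

A ∪ B = 08:25-10:15, 10:55-17:50.
That is 2 disjoint pieces.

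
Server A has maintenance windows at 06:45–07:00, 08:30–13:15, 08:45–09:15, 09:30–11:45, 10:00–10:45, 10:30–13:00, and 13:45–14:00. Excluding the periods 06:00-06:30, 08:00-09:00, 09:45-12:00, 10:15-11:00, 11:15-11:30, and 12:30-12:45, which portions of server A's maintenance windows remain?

Merge the first list: 06:45–07:00, 08:30–13:15, 13:45–14:00.
Merge the second list: 06:00–06:30, 08:00–09:00, 09:45–12:00, 12:30–12:45.
06:45–07:00: no B overlap → unchanged.
08:30–13:15 minus B → 09:00–09:45, 12:00–12:30, 12:45–13:15.
13:45–14:00: no B overlap → unchanged.

06:45–07:00, 09:00–09:45, 12:00–12:30, 12:45–13:15, 13:45–14:00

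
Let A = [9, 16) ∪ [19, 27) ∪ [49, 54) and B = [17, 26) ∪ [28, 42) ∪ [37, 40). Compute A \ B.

Merge the second list: [17, 26), [28, 42).
[9, 16): no B overlap → unchanged.
[19, 27) minus B → [26, 27).
[49, 54): no B overlap → unchanged.

[9, 16) ∪ [26, 27) ∪ [49, 54)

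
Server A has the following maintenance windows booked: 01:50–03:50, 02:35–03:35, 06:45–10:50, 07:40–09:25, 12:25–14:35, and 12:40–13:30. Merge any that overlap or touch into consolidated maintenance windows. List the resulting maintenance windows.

01:50–03:50, 06:45–10:50, 12:25–14:35

02:35–03:35 overlaps/touches 01:50–03:50 → extend to 01:50–03:50.
06:45–10:50 is disjoint → start new block.
07:40–09:25 overlaps/touches 06:45–10:50 → extend to 06:45–10:50.
12:25–14:35 is disjoint → start new block.
12:40–13:30 overlaps/touches 12:25–14:35 → extend to 12:25–14:35.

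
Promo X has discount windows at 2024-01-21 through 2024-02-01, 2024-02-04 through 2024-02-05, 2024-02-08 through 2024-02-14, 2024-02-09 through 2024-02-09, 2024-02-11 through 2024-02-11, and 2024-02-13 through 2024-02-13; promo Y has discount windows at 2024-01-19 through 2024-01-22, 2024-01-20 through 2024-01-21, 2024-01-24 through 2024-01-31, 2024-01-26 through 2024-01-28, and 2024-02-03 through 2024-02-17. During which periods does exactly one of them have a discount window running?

First set merges to 2024-01-21 through 2024-02-01, 2024-02-04 through 2024-02-05, 2024-02-08 through 2024-02-14.
Second set merges to 2024-01-19 through 2024-01-22, 2024-01-24 through 2024-01-31, 2024-02-03 through 2024-02-17.
A but not B: 2024-01-23 through 2024-01-23, 2024-02-01 through 2024-02-01.
B but not A: 2024-01-19 through 2024-01-20, 2024-02-03 through 2024-02-03, 2024-02-06 through 2024-02-07, 2024-02-15 through 2024-02-17.
Combining gives A △ B.

2024-01-19 through 2024-01-20, 2024-01-23 through 2024-01-23, 2024-02-01 through 2024-02-01, 2024-02-03 through 2024-02-03, 2024-02-06 through 2024-02-07, 2024-02-15 through 2024-02-17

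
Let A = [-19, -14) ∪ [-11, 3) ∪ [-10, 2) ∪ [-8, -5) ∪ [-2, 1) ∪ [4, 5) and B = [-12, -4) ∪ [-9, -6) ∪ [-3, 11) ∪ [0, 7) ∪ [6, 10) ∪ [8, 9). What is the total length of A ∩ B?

14

First set merges to [-19, -14), [-11, 3), [4, 5).
Second set merges to [-12, -4), [-3, 11).
A ∩ B = [-11, -4), [-3, 3), [4, 5).
Total: 7 + 6 + 1 = 14.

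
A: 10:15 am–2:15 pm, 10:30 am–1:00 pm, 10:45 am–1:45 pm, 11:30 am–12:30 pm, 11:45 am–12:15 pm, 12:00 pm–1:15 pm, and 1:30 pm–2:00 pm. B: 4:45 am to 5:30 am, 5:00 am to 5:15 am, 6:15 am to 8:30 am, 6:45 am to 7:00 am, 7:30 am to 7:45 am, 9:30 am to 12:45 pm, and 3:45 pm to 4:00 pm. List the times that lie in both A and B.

10:15 am-12:45 pm

First set merges to 10:15 am-2:15 pm.
Second set merges to 4:45 am-5:30 am, 6:15 am-8:30 am, 9:30 am-12:45 pm, 3:45 pm-4:00 pm.
10:15 am-2:15 pm meets the second set on 10:15 am-12:45 pm.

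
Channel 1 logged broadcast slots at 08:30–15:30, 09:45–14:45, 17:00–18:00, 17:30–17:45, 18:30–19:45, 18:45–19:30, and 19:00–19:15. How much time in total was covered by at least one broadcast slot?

9 h 15 min

Merged: 08:30–15:30, 17:00–18:00, 18:30–19:45.
Lengths: 7 h + 1 h + 1 h 15 min = 9 h 15 min.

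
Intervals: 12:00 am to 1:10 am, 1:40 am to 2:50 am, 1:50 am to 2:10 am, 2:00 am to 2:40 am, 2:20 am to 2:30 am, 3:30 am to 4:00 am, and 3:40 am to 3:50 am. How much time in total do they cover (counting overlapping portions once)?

2 h 50 min

Merged: 12:00 am-1:10 am, 1:40 am-2:50 am, 3:30 am-4:00 am.
Lengths: 1 h 10 min + 1 h 10 min + 30 min = 2 h 50 min.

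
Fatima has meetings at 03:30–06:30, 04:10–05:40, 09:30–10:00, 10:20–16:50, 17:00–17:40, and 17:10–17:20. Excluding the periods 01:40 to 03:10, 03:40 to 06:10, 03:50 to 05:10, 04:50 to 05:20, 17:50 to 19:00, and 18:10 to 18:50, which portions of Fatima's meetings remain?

A, merged: 03:30-06:30, 09:30-10:00, 10:20-16:50, 17:00-17:40.
B, merged: 01:40-03:10, 03:40-06:10, 17:50-19:00.
03:30-06:30 with B removed leaves 03:30-03:40, 06:10-06:30.
09:30-10:00 is untouched.
10:20-16:50 is untouched.
17:00-17:40 is untouched.

03:30-03:40, 06:10-06:30, 09:30-10:00, 10:20-16:50, 17:00-17:40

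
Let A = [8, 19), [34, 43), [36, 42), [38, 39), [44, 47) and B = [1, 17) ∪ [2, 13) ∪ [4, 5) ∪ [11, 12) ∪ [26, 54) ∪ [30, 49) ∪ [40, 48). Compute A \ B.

Merge the first list: [8, 19), [34, 43), [44, 47).
Merge the second list: [1, 17), [26, 54).
[8, 19) minus B → [17, 19).
[34, 43): fully covered by B → removed.
[44, 47): fully covered by B → removed.

[17, 19)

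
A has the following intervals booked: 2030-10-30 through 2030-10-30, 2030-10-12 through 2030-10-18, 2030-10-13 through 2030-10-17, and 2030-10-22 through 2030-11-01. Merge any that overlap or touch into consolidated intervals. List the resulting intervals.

2030-10-12 through 2030-10-18, 2030-10-22 through 2030-11-01

Sort by start: 2030-10-12 through 2030-10-18, 2030-10-13 through 2030-10-17, 2030-10-22 through 2030-11-01, 2030-10-30 through 2030-10-30.
2030-10-13 through 2030-10-17 overlaps/touches 2030-10-12 through 2030-10-18 → extend to 2030-10-12 through 2030-10-18.
2030-10-22 through 2030-11-01 is disjoint → start new block.
2030-10-30 through 2030-10-30 overlaps/touches 2030-10-22 through 2030-11-01 → extend to 2030-10-22 through 2030-11-01.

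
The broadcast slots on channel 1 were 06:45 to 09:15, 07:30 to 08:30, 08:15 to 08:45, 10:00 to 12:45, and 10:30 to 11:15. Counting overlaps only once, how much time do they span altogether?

Merged: 06:45–09:15, 10:00–12:45.
Lengths: 2 h 30 min + 2 h 45 min = 5 h 15 min.

5 h 15 min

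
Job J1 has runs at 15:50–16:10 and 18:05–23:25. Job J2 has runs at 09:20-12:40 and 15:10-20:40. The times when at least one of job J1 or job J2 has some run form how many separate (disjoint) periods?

A ∪ B = 09:20–12:40, 15:10–23:25.
That is 2 disjoint pieces.

2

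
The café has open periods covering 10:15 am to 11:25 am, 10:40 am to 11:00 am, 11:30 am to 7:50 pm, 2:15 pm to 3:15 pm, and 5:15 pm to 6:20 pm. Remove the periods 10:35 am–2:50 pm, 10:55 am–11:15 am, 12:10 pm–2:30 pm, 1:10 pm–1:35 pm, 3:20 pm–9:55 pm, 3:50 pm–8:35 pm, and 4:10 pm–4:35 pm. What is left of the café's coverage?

10:15 am–10:35 am, 2:50 pm–3:20 pm

Merge the first list: 10:15 am–11:25 am, 11:30 am–7:50 pm.
Merge the second list: 10:35 am–2:50 pm, 3:20 pm–9:55 pm.
10:15 am–11:25 am \ B = 10:15 am–10:35 am.
11:30 am–7:50 pm \ B = 2:50 pm–3:20 pm.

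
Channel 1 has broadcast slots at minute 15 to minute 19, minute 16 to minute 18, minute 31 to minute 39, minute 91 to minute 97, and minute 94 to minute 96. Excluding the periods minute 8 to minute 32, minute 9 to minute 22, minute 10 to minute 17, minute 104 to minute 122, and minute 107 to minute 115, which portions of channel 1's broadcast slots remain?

minute 32 to minute 39, minute 91 to minute 97

First set merges to minute 15 to minute 19, minute 31 to minute 39, minute 91 to minute 97.
Second set merges to minute 8 to minute 32, minute 104 to minute 122.
minute 15 to minute 19: entirely removed.
minute 31 to minute 39 \ B = minute 32 to minute 39.
minute 91 to minute 97: nothing removed.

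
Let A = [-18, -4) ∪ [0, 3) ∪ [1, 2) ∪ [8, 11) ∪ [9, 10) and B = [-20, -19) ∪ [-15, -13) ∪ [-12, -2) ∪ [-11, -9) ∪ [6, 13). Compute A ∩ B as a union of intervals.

[-15, -13) ∪ [-12, -4) ∪ [8, 11)

First set merges to [-18, -4), [0, 3), [8, 11).
Second set merges to [-20, -19), [-15, -13), [-12, -2), [6, 13).
[-18, -4) meets the second set on [-15, -13), [-12, -4).
[0, 3): no overlap with the second set.
[8, 11) meets the second set on [8, 11).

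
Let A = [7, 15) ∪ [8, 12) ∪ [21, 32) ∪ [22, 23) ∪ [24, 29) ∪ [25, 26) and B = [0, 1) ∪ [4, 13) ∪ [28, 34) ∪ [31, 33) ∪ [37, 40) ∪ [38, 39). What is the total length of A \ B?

Merge the first list: [7, 15), [21, 32).
Merge the second list: [0, 1), [4, 13), [28, 34), [37, 40).
A \ B = [13, 15), [21, 28).
Total: 2 + 7 = 9.

9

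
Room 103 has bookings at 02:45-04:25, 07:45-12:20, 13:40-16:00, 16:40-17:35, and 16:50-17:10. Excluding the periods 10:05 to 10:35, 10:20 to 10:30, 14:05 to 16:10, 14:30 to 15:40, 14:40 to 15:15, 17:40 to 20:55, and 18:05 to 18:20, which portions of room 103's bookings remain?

02:45–04:25, 07:45–10:05, 10:35–12:20, 13:40–14:05, 16:40–17:35

Merge the first list: 02:45–04:25, 07:45–12:20, 13:40–16:00, 16:40–17:35.
Merge the second list: 10:05–10:35, 14:05–16:10, 17:40–20:55.
02:45–04:25 is untouched.
07:45–12:20 with B removed leaves 07:45–10:05, 10:35–12:20.
13:40–16:00 with B removed leaves 13:40–14:05.
16:40–17:35 is untouched.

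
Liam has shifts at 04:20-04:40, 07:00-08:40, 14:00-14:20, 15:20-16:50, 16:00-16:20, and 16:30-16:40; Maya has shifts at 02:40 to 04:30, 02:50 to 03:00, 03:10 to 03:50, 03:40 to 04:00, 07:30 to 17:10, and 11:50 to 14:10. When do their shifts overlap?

First set merges to 04:20–04:40, 07:00–08:40, 14:00–14:20, 15:20–16:50.
Second set merges to 02:40–04:30, 07:30–17:10.
04:20–04:40 overlaps B on 04:20–04:30.
07:00–08:40 overlaps B on 07:30–08:40.
14:00–14:20 overlaps B on 14:00–14:20.
15:20–16:50 overlaps B on 15:20–16:50.

04:20–04:30, 07:30–08:40, 14:00–14:20, 15:20–16:50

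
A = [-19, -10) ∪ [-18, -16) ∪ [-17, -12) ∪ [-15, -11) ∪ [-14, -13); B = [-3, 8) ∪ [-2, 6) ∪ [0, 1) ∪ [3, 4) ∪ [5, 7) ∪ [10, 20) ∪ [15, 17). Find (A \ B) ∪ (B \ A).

A, merged: [-19, -10).
B, merged: [-3, 8), [10, 20).
Only in the first: [-19, -10).
Only in the second: [-3, 8), [10, 20).
Together these are the periods covered by exactly one.

[-19, -10) ∪ [-3, 8) ∪ [10, 20)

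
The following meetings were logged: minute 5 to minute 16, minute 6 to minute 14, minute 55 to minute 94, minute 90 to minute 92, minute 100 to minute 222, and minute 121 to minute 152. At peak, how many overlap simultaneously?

Walk the sorted start/end points keeping a running depth.
The depth first hits 2 at minute 6.

2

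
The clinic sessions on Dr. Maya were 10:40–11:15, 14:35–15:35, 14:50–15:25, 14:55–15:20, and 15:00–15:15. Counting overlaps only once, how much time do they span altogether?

Merged: 10:40-11:15, 14:35-15:35.
Lengths: 35 min + 1 h = 1 h 35 min.

1 h 35 min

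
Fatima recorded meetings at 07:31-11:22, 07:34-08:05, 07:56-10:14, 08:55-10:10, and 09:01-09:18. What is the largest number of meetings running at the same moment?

4

Sweep endpoints in order; track running count of active intervals.
Peak of 4 reached at 09:01.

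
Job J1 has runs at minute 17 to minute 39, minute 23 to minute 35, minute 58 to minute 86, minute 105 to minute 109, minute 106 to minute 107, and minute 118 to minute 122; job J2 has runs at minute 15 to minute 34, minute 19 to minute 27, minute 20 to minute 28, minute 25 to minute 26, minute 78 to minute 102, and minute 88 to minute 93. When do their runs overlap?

minute 17 to minute 34, minute 78 to minute 86

A, merged: minute 17 to minute 39, minute 58 to minute 86, minute 105 to minute 109, minute 118 to minute 122.
B, merged: minute 15 to minute 34, minute 78 to minute 102.
minute 17 to minute 39 overlaps B on minute 17 to minute 34.
minute 58 to minute 86 overlaps B on minute 78 to minute 86.
minute 105 to minute 109 falls entirely outside B.
minute 118 to minute 122 falls entirely outside B.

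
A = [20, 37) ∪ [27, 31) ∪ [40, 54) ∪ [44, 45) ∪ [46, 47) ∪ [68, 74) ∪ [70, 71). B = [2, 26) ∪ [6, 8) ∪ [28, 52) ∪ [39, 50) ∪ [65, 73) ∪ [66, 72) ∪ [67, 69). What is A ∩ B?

[20, 26) ∪ [28, 37) ∪ [40, 52) ∪ [68, 73)

Merge the first list: [20, 37), [40, 54), [68, 74).
Merge the second list: [2, 26), [28, 52), [65, 73).
[20, 37) overlaps B on [20, 26), [28, 37).
[40, 54) overlaps B on [40, 52).
[68, 74) overlaps B on [68, 73).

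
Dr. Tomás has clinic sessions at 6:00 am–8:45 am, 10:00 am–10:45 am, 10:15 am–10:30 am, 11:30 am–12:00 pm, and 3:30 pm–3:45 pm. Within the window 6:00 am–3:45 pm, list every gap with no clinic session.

8:45 am–10:00 am, 10:45 am–11:30 am, 12:00 pm–3:30 pm

The merged coverage is 6:00 am–8:45 am, 10:00 am–10:45 am, 11:30 am–12:00 pm, 3:30 pm–3:45 pm.
Gaps within 6:00 am–3:45 pm: 8:45 am–10:00 am, 10:45 am–11:30 am, 12:00 pm–3:30 pm.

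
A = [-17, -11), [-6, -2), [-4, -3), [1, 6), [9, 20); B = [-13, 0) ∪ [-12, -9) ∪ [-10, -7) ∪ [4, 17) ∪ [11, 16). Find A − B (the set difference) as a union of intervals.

First set merges to [-17, -11), [-6, -2), [1, 6), [9, 20).
Second set merges to [-13, 0), [4, 17).
[-17, -11) minus B → [-17, -13).
[-6, -2): fully covered by B → removed.
[1, 6) minus B → [1, 4).
[9, 20) minus B → [17, 20).

[-17, -13) ∪ [1, 4) ∪ [17, 20)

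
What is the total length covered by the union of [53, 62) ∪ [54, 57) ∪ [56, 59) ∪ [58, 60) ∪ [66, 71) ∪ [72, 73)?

Merged: [53, 62), [66, 71), [72, 73).
Lengths: 9 + 5 + 1 = 15.

15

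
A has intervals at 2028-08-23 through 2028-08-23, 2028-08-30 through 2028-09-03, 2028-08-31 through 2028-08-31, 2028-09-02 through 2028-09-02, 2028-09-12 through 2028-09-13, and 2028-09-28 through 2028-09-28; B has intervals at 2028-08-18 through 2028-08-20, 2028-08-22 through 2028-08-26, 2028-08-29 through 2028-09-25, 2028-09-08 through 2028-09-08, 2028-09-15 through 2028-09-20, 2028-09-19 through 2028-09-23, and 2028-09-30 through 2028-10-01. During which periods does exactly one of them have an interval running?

2028-08-18 through 2028-08-20, 2028-08-22 through 2028-08-22, 2028-08-24 through 2028-08-26, 2028-08-29 through 2028-08-29, 2028-09-04 through 2028-09-11, 2028-09-14 through 2028-09-25, 2028-09-28 through 2028-09-28, 2028-09-30 through 2028-10-01

First set merges to 2028-08-23 through 2028-08-23, 2028-08-30 through 2028-09-03, 2028-09-12 through 2028-09-13, 2028-09-28 through 2028-09-28.
Second set merges to 2028-08-18 through 2028-08-20, 2028-08-22 through 2028-08-26, 2028-08-29 through 2028-09-25, 2028-09-30 through 2028-10-01.
A but not B: 2028-09-28 through 2028-09-28.
B but not A: 2028-08-18 through 2028-08-20, 2028-08-22 through 2028-08-22, 2028-08-24 through 2028-08-26, 2028-08-29 through 2028-08-29, 2028-09-04 through 2028-09-11, 2028-09-14 through 2028-09-25, 2028-09-30 through 2028-10-01.
Combining gives A △ B.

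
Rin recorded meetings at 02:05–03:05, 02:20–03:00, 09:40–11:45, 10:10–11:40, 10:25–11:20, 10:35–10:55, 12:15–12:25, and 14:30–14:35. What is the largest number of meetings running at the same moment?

Walk the sorted start/end points keeping a running depth.
The depth first hits 4 at 10:35.

4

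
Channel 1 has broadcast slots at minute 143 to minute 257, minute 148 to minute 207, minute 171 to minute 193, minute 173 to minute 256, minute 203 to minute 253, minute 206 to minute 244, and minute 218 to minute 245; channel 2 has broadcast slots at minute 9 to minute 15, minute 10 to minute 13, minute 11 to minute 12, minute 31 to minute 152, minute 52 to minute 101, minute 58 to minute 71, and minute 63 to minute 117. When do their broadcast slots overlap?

A, merged: minute 143 to minute 257.
B, merged: minute 9 to minute 15, minute 31 to minute 152.
minute 143 to minute 257 overlaps B on minute 143 to minute 152.

minute 143 to minute 152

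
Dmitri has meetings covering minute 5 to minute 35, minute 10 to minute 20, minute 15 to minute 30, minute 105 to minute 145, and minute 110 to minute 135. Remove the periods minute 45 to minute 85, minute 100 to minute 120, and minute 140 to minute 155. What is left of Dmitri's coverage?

First set merges to minute 5 to minute 35, minute 105 to minute 145.
minute 5 to minute 35: nothing removed.
minute 105 to minute 145 \ B = minute 120 to minute 140.

minute 5 to minute 35, minute 120 to minute 140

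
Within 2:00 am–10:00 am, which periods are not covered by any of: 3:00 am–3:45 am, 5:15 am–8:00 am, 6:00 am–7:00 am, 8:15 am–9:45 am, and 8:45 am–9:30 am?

Covered (merged): 3:00 am–3:45 am, 5:15 am–8:00 am, 8:15 am–9:45 am.
Gaps within 2:00 am–10:00 am: 2:00 am–3:00 am, 3:45 am–5:15 am, 8:00 am–8:15 am, 9:45 am–10:00 am.

2:00 am–3:00 am, 3:45 am–5:15 am, 8:00 am–8:15 am, 9:45 am–10:00 am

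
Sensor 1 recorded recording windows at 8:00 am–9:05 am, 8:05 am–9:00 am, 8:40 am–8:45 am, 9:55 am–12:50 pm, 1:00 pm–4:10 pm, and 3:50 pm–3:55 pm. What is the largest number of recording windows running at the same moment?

Walk the sorted start/end points keeping a running depth.
The depth first hits 3 at 8:40 am.

3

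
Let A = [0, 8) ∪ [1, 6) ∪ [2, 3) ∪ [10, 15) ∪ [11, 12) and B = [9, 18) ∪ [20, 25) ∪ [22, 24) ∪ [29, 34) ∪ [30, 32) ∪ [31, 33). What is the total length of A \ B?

8

Merge the first list: [0, 8), [10, 15).
Merge the second list: [9, 18), [20, 25), [29, 34).
A \ B = [0, 8).
Total: 8.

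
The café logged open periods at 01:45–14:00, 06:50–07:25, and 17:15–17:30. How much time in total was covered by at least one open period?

12 h 30 min

Merged: 01:45–14:00, 17:15–17:30.
Lengths: 12 h 15 min + 15 min = 12 h 30 min.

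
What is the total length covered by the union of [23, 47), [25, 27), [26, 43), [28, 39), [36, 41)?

24

Merged: [23, 47).
Length: 24.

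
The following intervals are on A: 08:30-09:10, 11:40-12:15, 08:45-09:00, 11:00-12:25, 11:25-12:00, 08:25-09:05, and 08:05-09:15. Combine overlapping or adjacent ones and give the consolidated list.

08:05-09:15, 11:00-12:25

Sort by start: 08:05-09:15, 08:25-09:05, 08:30-09:10, 08:45-09:00, 11:00-12:25, 11:25-12:00, 11:40-12:15.
08:25-09:05 overlaps/touches 08:05-09:15 → extend to 08:05-09:15.
08:30-09:10 overlaps/touches 08:05-09:15 → extend to 08:05-09:15.
08:45-09:00 overlaps/touches 08:05-09:15 → extend to 08:05-09:15.
11:00-12:25 is disjoint → start new block.
11:25-12:00 overlaps/touches 11:00-12:25 → extend to 11:00-12:25.
11:40-12:15 overlaps/touches 11:00-12:25 → extend to 11:00-12:25.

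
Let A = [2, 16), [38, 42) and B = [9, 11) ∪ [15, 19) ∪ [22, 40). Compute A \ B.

[2, 9) ∪ [11, 15) ∪ [40, 42)

[2, 16) with B removed leaves [2, 9), [11, 15).
[38, 42) with B removed leaves [40, 42).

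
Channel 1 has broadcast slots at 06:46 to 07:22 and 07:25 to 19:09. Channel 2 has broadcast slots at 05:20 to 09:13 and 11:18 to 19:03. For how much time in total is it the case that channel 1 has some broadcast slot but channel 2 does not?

2 h 11 min

A \ B = 09:13–11:18, 19:03–19:09.
Total: 2 h 5 min + 6 min = 2 h 11 min.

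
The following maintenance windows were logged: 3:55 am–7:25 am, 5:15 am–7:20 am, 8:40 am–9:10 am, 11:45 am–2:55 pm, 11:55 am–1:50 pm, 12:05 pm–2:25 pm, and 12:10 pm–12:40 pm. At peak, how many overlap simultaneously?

At 12:10 pm, 4 of the intervals are simultaneously active.
No point has more.

4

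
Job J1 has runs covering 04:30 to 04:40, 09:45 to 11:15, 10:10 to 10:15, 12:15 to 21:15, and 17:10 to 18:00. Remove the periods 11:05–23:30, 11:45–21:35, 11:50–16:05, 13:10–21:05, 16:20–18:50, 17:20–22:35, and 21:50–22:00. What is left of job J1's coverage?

First set merges to 04:30–04:40, 09:45–11:15, 12:15–21:15.
Second set merges to 11:05–23:30.
04:30–04:40: no B overlap → unchanged.
09:45–11:15 minus B → 09:45–11:05.
12:15–21:15: fully covered by B → removed.

04:30–04:40, 09:45–11:05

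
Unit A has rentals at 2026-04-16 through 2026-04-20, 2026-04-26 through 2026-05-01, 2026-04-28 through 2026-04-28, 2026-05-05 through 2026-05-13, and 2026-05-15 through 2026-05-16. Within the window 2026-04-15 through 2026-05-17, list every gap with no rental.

2026-04-15 through 2026-04-15, 2026-04-21 through 2026-04-25, 2026-05-02 through 2026-05-04, 2026-05-14 through 2026-05-14, 2026-05-17 through 2026-05-17

After merging, the occupied span is 2026-04-16 through 2026-04-20, 2026-04-26 through 2026-05-01, 2026-05-05 through 2026-05-13, 2026-05-15 through 2026-05-16.
Gaps within 2026-04-15 through 2026-05-17: 2026-04-15 through 2026-04-15, 2026-04-21 through 2026-04-25, 2026-05-02 through 2026-05-04, 2026-05-14 through 2026-05-14, 2026-05-17 through 2026-05-17.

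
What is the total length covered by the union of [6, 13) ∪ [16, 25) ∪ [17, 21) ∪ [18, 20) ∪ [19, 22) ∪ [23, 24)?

Merged: [6, 13), [16, 25).
Lengths: 7 + 9 = 16.

16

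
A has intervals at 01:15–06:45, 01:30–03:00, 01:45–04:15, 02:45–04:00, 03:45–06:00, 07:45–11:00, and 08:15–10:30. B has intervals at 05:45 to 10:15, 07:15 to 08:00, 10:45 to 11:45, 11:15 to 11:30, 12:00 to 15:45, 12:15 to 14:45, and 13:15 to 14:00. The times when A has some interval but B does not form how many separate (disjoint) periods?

2

Merge the first list: 01:15–06:45, 07:45–11:00.
Merge the second list: 05:45–10:15, 10:45–11:45, 12:00–15:45.
A \ B = 01:15–05:45, 10:15–10:45.
That is 2 disjoint pieces.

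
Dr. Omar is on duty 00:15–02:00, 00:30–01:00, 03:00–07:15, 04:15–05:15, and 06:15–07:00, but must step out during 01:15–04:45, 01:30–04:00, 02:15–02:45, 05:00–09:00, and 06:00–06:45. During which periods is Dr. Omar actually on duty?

00:15–01:15, 04:45–05:00

Merge the first list: 00:15–02:00, 03:00–07:15.
Merge the second list: 01:15–04:45, 05:00–09:00.
00:15–02:00 \ B = 00:15–01:15.
03:00–07:15 \ B = 04:45–05:00.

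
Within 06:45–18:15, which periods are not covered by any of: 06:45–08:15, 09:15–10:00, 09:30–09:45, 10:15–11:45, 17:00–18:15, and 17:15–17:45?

08:15–09:15, 10:00–10:15, 11:45–17:00

The merged coverage is 06:45–08:15, 09:15–10:00, 10:15–11:45, 17:00–18:15.
Uncovered inside 06:45–18:15: 08:15–09:15, 10:00–10:15, 11:45–17:00.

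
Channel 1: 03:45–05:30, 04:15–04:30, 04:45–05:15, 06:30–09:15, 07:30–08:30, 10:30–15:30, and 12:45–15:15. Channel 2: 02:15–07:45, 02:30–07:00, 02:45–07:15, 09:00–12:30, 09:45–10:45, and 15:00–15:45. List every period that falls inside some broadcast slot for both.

03:45-05:30, 06:30-07:45, 09:00-09:15, 10:30-12:30, 15:00-15:30

First set merges to 03:45-05:30, 06:30-09:15, 10:30-15:30.
Second set merges to 02:15-07:45, 09:00-12:30, 15:00-15:45.
03:45-05:30 meets the second set on 03:45-05:30.
06:30-09:15 meets the second set on 06:30-07:45, 09:00-09:15.
10:30-15:30 meets the second set on 10:30-12:30, 15:00-15:30.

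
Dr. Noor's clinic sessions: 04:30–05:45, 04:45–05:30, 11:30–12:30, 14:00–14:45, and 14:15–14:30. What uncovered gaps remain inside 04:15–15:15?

04:15-04:30, 05:45-11:30, 12:30-14:00, 14:45-15:15

The merged coverage is 04:30-05:45, 11:30-12:30, 14:00-14:45.
Uncovered inside 04:15-15:15: 04:15-04:30, 05:45-11:30, 12:30-14:00, 14:45-15:15.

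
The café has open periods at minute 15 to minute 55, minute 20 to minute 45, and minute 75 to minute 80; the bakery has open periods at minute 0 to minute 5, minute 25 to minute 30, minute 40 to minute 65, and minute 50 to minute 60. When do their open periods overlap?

First set merges to minute 15 to minute 55, minute 75 to minute 80.
Second set merges to minute 0 to minute 5, minute 25 to minute 30, minute 40 to minute 65.
minute 15 to minute 55 ∩ B → minute 25 to minute 30, minute 40 to minute 55.
minute 75 to minute 80 meets no B interval.

minute 25 to minute 30, minute 40 to minute 55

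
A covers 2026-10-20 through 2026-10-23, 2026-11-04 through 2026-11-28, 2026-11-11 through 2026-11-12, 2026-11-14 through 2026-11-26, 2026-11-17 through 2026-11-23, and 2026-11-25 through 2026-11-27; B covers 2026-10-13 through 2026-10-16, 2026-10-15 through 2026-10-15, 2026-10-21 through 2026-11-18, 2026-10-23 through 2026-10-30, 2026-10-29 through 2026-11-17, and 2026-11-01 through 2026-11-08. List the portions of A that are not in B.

First set merges to 2026-10-20 through 2026-10-23, 2026-11-04 through 2026-11-28.
Second set merges to 2026-10-13 through 2026-10-16, 2026-10-21 through 2026-11-18.
2026-10-20 through 2026-10-23 minus B → 2026-10-20 through 2026-10-20.
2026-11-04 through 2026-11-28 minus B → 2026-11-19 through 2026-11-28.

2026-10-20 through 2026-10-20, 2026-11-19 through 2026-11-28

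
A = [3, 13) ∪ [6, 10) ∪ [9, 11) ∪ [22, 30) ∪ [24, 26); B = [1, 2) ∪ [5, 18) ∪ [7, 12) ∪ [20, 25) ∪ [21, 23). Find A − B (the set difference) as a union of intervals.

A, merged: [3, 13), [22, 30).
B, merged: [1, 2), [5, 18), [20, 25).
[3, 13) \ B = [3, 5).
[22, 30) \ B = [25, 30).

[3, 5) ∪ [25, 30)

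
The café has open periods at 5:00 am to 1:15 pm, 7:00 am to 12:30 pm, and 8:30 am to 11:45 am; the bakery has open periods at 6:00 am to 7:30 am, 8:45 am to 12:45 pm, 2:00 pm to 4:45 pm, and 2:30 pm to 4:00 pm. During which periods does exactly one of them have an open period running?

A, merged: 5:00 am–1:15 pm.
B, merged: 6:00 am–7:30 am, 8:45 am–12:45 pm, 2:00 pm–4:45 pm.
A but not B: 5:00 am–6:00 am, 7:30 am–8:45 am, 12:45 pm–1:15 pm.
B but not A: 2:00 pm–4:45 pm.
Combining gives A △ B.

5:00 am–6:00 am, 7:30 am–8:45 am, 12:45 pm–1:15 pm, 2:00 pm–4:45 pm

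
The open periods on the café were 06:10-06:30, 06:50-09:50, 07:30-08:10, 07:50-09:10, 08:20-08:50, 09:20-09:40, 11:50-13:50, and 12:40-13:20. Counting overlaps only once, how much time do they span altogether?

Merged: 06:10–06:30, 06:50–09:50, 11:50–13:50.
Lengths: 20 min + 3 h + 2 h = 5 h 20 min.

5 h 20 min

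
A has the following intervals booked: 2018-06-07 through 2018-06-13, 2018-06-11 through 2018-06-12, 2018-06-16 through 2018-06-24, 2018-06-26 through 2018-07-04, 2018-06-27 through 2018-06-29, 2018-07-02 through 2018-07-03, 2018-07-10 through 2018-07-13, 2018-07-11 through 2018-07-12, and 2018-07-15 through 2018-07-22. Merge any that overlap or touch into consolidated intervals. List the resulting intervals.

2018-06-11 through 2018-06-12 overlaps/touches 2018-06-07 through 2018-06-13 → extend to 2018-06-07 through 2018-06-13.
2018-06-16 through 2018-06-24 is disjoint → start new block.
2018-06-26 through 2018-07-04 is disjoint → start new block.
2018-06-27 through 2018-06-29 overlaps/touches 2018-06-26 through 2018-07-04 → extend to 2018-06-26 through 2018-07-04.
2018-07-02 through 2018-07-03 overlaps/touches 2018-06-26 through 2018-07-04 → extend to 2018-06-26 through 2018-07-04.
2018-07-10 through 2018-07-13 is disjoint → start new block.
2018-07-11 through 2018-07-12 overlaps/touches 2018-07-10 through 2018-07-13 → extend to 2018-07-10 through 2018-07-13.
2018-07-15 through 2018-07-22 is disjoint → start new block.

2018-06-07 through 2018-06-13, 2018-06-16 through 2018-06-24, 2018-06-26 through 2018-07-04, 2018-07-10 through 2018-07-13, 2018-07-15 through 2018-07-22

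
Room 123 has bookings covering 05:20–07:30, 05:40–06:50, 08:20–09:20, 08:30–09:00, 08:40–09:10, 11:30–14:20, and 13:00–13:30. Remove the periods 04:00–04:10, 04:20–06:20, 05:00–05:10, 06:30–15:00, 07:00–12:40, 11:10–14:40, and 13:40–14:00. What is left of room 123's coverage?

First set merges to 05:20-07:30, 08:20-09:20, 11:30-14:20.
Second set merges to 04:00-04:10, 04:20-06:20, 06:30-15:00.
05:20-07:30 \ B = 06:20-06:30.
08:20-09:20: entirely removed.
11:30-14:20: entirely removed.

06:20-06:30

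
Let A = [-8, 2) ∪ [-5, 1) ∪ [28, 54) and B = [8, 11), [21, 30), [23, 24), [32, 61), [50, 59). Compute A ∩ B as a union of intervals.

A, merged: [-8, 2), [28, 54).
B, merged: [8, 11), [21, 30), [32, 61).
[-8, 2): no overlap with the second set.
[28, 54) meets the second set on [28, 30), [32, 54).

[28, 30) ∪ [32, 54)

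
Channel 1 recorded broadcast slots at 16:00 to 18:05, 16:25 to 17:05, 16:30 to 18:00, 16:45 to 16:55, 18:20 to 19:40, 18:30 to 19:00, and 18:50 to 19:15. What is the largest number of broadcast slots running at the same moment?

Walk the sorted start/end points keeping a running depth.
The depth first hits 4 at 16:45.

4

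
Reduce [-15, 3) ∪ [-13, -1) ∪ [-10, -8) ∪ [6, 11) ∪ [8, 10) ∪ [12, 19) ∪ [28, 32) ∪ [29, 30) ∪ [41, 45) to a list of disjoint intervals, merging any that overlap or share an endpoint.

[-13, -1) overlaps/touches [-15, 3) → extend to [-15, 3).
[-10, -8) overlaps/touches [-15, 3) → extend to [-15, 3).
[6, 11) is disjoint → start new block.
[8, 10) overlaps/touches [6, 11) → extend to [6, 11).
[12, 19) is disjoint → start new block.
[28, 32) is disjoint → start new block.
[29, 30) overlaps/touches [28, 32) → extend to [28, 32).
[41, 45) is disjoint → start new block.

[-15, 3) ∪ [6, 11) ∪ [12, 19) ∪ [28, 32) ∪ [41, 45)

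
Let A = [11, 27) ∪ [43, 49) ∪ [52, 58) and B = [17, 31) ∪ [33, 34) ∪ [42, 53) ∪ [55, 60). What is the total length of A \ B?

A \ B = [11, 17), [53, 55).
Total: 6 + 2 = 8.

8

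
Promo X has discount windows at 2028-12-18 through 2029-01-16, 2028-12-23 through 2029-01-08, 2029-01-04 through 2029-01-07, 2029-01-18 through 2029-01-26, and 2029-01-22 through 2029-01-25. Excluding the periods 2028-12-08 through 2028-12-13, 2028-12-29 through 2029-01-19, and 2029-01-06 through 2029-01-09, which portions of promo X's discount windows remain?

2028-12-18 through 2028-12-28, 2029-01-20 through 2029-01-26

First set merges to 2028-12-18 through 2029-01-16, 2029-01-18 through 2029-01-26.
Second set merges to 2028-12-08 through 2028-12-13, 2028-12-29 through 2029-01-19.
2028-12-18 through 2029-01-16 with B removed leaves 2028-12-18 through 2028-12-28.
2029-01-18 through 2029-01-26 with B removed leaves 2029-01-20 through 2029-01-26.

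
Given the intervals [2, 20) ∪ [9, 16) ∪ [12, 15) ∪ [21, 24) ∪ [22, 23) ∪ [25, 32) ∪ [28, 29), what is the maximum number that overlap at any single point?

3

Sweep endpoints in order; track running count of active intervals.
Peak of 3 reached at 12.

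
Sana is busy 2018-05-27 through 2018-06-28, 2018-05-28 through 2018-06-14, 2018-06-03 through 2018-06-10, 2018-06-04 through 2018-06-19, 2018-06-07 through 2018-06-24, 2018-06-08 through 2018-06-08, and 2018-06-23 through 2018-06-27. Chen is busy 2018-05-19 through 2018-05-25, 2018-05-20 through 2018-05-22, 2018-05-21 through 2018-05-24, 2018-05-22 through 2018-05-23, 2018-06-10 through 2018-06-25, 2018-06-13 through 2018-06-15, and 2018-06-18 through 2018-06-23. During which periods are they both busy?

Merge the first list: 2018-05-27 through 2018-06-28.
Merge the second list: 2018-05-19 through 2018-05-25, 2018-06-10 through 2018-06-25.
2018-05-27 through 2018-06-28 ∩ B → 2018-06-10 through 2018-06-25.

2018-06-10 through 2018-06-25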